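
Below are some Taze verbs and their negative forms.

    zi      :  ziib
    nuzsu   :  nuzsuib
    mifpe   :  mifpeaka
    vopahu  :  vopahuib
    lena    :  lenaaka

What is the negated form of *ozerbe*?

The pattern is height harmony: -ib when the last vowel of the stem is a high vowel (*zi*, *nuzsu*, *vopahu*); -aka when the last vowel of the stem is a non-high vowel (*mifpe*, *lena*).
*ozerbe*: last vowel = /e/, a non-high vowel → -aka → *ozerbeaka*.

ozerbeaka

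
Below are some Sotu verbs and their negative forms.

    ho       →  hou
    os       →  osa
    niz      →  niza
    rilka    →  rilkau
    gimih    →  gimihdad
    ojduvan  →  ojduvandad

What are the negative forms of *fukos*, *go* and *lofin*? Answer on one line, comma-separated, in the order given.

The alternation tracks the final sound of the stem — -a when the stem ends in a sibilant (*os*, *niz*); -dad when the stem ends in a non-sibilant consonant (*gimih*, *ojduvan*); -u when the stem ends in a vowel (*ho*, *rilka*).
Since the final sound of *fukos* is /s/ (a sibilant), it takes -a, giving *fukosa*.
*go*: final sound = /o/, a vowel → -u → *gou*.
Since the final sound of *lofin* is /n/ (a non-sibilant consonant), it takes -dad, giving *lofindad*.

fukosa, gou, lofindad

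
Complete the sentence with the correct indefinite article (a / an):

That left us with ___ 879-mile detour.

The indefinite article is chosen by the initial *sound* of the following word, not its spelling.
The number *879* is spoken "eight hundred …", beginning with /eɪt/ — a vowel sound.
So the article is *an*: That left us with an 879-mile detour.

an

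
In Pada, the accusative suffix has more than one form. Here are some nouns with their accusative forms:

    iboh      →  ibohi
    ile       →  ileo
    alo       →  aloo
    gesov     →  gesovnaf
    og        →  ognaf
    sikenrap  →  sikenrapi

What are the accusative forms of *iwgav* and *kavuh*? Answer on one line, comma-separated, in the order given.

iwgavnaf, kavuhi

The suffix is conditioned by the final sound: -i when the stem ends in a voiceless consonant (*iboh*, *sikenrap*); -naf when the stem ends in a voiced consonant (*gesov*, *og*); -o when the stem ends in a vowel (*ile*, *alo*).
The final sound of *iwgav* is /v/, which is a voiced consonant, so the suffix is -naf, giving *iwgavnaf*.
Since the final sound of *kavuh* is /h/ (a voiceless consonant), it takes -i, giving *kavuhi*.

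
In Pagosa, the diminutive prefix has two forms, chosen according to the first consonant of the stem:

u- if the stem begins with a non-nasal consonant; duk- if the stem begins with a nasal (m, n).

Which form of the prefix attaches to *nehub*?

Since the first consonant of *nehub* is /n/ (a nasal), it takes duk-.

duk-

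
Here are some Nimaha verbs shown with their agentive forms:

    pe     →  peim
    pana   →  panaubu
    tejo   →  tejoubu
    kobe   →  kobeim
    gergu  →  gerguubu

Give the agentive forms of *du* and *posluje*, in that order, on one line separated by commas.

duubu, poslujeim

The alternation tracks the last vowel of the stem — -im when the last vowel of the stem is a front vowel (*pe*, *kobe*); -ubu when the last vowel of the stem is a back vowel (*pana*, *tejo*, *gergu*).
*du* — last vowel /u/ (a back vowel) → -ubu → *duubu*.
*posluje*: last vowel = /e/, a front vowel → -im → *poslujeim*.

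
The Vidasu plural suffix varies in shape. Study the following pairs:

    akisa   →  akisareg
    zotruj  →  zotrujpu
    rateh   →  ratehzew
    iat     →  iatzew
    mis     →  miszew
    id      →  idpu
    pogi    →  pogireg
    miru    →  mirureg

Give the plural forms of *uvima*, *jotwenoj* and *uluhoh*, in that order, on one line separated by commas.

uvimareg, jotwenojpu, uluhohzew

Looking at the final sound of each stem: -zew when the stem ends in a voiceless consonant (*rateh*, *iat*, *mis*); -pu when the stem ends in a voiced consonant (*zotruj*, *id*); -reg when the stem ends in a vowel (*akisa*, *pogi*, *miru*).
The final sound of *uvima* is /a/, which is a vowel, so the suffix is -reg, giving *uvimareg*.
Since the final sound of *jotwenoj* is /j/ (a voiced consonant), it takes -pu, giving *jotwenojpu*.
The final sound of *uluhoh* is /h/, which is a voiceless consonant, so the suffix is -zew, giving *uluhohzew*.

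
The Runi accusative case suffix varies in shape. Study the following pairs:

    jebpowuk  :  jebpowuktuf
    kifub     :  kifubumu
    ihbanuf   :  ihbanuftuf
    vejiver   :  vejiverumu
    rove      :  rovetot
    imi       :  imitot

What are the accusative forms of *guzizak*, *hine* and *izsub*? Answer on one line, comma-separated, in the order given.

Looking at the final sound of each stem: -tuf when the stem ends in a voiceless consonant (*jebpowuk*, *ihbanuf*); -umu when the stem ends in a voiced consonant (*kifub*, *vejiver*); -tot when the stem ends in a vowel (*rove*, *imi*).
*guzizak*: final sound = /k/, a voiceless consonant → -tuf → *guzizaktuf*.
The final sound of *hine* is /e/, which is a vowel, so the suffix is -tot, giving *hinetot*.
The final sound of *izsub* is /b/, which is a voiced consonant, so the suffix is -umu, giving *izsubumu*.

guzizaktuf, hinetot, izsubumu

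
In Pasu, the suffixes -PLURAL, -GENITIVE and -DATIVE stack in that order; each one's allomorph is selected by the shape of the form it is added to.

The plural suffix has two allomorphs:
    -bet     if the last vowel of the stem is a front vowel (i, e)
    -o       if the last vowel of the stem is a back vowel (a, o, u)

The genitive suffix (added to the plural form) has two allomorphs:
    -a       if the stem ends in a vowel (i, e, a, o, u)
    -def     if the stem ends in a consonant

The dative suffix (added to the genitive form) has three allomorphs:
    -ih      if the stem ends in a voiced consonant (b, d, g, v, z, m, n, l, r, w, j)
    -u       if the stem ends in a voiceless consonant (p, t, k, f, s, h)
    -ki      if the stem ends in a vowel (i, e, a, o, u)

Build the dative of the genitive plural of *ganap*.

ganapoaki

*ganap*: last vowel = /a/, a back vowel → -o → *ganapo*.
The final sound of the plural form *ganapo* is /o/, which is a vowel, so the genitive suffix is -a, giving *ganapoa*.
The genitive form *ganapoa*: final sound = /a/, a vowel → -ki → *ganapoaki*.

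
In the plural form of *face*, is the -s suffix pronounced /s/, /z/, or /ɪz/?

The stem *face* ends in a sibilant (/s, z, ʃ, ʒ, tʃ, dʒ/).
The plural suffix surfaces as /ɪz/ after sibilants, /s/ after other voiceless consonants, and /z/ after other voiced sounds.
So the plural -s on *face* is pronounced /ɪz/.

/ɪz/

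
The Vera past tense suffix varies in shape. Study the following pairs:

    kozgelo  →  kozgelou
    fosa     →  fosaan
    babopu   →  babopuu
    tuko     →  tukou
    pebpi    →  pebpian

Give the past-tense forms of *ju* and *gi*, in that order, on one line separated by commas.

juu, gian

The suffix is conditioned by the last vowel: -u when the last vowel of the stem is a rounded vowel (*kozgelo*, *babopu*, *tuko*); -an when the last vowel of the stem is an unrounded vowel (*fosa*, *pebpi*).
*ju*: last vowel = /u/, a rounded vowel → -u → *juu*.
*gi*: last vowel = /i/, an unrounded vowel → -an → *gian*.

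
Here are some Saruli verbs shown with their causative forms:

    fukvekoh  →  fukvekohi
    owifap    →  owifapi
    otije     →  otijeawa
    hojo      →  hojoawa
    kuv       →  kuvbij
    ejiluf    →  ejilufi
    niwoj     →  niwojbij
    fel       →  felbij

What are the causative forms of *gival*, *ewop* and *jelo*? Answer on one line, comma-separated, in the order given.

The alternation tracks the final sound of the stem — -i when the stem ends in a voiceless consonant (*fukvekoh*, *owifap*, *ejiluf*); -bij when the stem ends in a voiced consonant (*kuv*, *niwoj*, *fel*); -awa when the stem ends in a vowel (*otije*, *hojo*).
*gival* — final sound /l/ (a voiced consonant) → -bij → *givalbij*.
Since the final sound of *ewop* is /p/ (a voiceless consonant), it takes -i, giving *ewopi*.
The final sound of *jelo* is /o/, which is a vowel, so the suffix is -awa, giving *jeloawa*.

givalbij, ewopi, jeloawa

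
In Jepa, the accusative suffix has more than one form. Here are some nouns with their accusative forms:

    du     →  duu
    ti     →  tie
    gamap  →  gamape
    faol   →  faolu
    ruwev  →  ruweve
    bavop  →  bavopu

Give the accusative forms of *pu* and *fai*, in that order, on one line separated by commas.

puu, faie

The suffix is conditioned by the last vowel: -u when the last vowel of the stem is a rounded vowel (*du*, *faol*, *bavop*); -e when the last vowel of the stem is an unrounded vowel (*ti*, *gamap*, *ruwev*).
*pu*: last vowel = /u/, a rounded vowel → -u → *puu*.
Since the last vowel of *fai* is /i/ (an unrounded vowel), it takes -e, giving *faie*.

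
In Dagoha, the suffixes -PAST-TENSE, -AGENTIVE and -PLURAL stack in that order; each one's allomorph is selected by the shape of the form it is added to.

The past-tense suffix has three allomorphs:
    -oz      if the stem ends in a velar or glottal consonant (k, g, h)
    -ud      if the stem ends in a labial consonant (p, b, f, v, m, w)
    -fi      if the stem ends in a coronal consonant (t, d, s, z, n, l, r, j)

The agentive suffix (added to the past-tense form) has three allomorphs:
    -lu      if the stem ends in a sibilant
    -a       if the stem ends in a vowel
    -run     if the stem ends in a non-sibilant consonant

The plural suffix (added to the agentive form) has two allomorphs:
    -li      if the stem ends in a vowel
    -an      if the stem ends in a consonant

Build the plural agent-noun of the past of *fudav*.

Since the final consonant of *fudav* is /v/ (labial), it takes -ud, giving *fudavud*.
The past-tense form *fudavud* — final sound /d/ (a non-sibilant consonant) → -run → *fudavudrun*.
The final sound of the agentive form *fudavudrun* is /n/, which is a consonant, so the plural suffix is -an, giving *fudavudrunan*.

fudavudrunan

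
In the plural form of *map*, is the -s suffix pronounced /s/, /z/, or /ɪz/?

The stem *map* ends in a voiceless non-sibilant consonant.
The plural suffix surfaces as /ɪz/ after sibilants, /s/ after other voiceless consonants, and /z/ after other voiced sounds.
So the plural -s on *map* is pronounced /s/.

/s/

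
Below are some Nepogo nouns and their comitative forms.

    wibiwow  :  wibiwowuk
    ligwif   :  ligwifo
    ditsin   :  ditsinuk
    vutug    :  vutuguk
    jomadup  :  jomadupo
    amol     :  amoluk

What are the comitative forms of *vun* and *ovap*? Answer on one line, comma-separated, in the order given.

The pattern is voicing of the final consonant: -o when the stem ends in a voiceless consonant (*ligwif*, *jomadup*); -uk when the stem ends in a voiced consonant (*wibiwow*, *ditsin*, *vutug*, *amol*).
*vun* — final consonant /n/ (voiced) → -uk → *vunuk*.
*ovap* — final consonant /p/ (voiceless) → -o → *ovapo*.

vunuk, ovapo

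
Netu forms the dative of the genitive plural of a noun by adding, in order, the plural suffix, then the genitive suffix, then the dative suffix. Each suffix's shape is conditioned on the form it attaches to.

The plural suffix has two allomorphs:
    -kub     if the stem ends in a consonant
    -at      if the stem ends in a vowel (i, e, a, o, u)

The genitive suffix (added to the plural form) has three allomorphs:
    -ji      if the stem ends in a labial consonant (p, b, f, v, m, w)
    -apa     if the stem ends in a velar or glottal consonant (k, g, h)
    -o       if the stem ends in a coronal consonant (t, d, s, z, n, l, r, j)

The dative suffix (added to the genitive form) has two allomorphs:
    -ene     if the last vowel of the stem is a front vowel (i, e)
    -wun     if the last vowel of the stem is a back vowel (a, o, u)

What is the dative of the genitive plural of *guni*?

*guni*: final sound = /i/, a vowel → -at → *guniat*.
The plural form *guniat*: final consonant = /t/, coronal → -o → *guniato*.
The genitive form *guniato*: last vowel = /o/, a back vowel → -wun → *guniatowun*.

guniatowun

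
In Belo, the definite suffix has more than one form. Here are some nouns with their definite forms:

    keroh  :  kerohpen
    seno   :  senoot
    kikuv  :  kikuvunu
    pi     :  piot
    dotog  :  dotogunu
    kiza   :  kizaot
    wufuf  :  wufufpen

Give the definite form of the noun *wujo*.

The suffix is conditioned by the final sound: -pen when the stem ends in a voiceless consonant (*keroh*, *wufuf*); -unu when the stem ends in a voiced consonant (*kikuv*, *dotog*); -ot when the stem ends in a vowel (*seno*, *pi*, *kiza*).
Since the final sound of *wujo* is /o/ (a vowel), it takes -ot, giving *wujoot*.

wujoot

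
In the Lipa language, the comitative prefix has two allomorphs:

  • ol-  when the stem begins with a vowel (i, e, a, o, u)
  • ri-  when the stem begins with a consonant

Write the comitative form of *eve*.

*eve* — first sound /e/ (a vowel) → ol- → *oleve*.

oleve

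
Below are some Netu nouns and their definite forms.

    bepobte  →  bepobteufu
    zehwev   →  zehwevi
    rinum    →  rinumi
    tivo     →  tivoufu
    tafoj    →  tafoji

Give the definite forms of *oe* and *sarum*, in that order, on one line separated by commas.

oeufu, sarumi

The suffix is conditioned by the final sound: -i when the stem ends in a consonant (*zehwev*, *rinum*, *tafoj*); -ufu when the stem ends in a vowel (*bepobte*, *tivo*).
*oe*: final sound = /e/, a vowel → -ufu → *oeufu*.
*sarum* — final sound /m/ (a consonant) → -i → *sarumi*.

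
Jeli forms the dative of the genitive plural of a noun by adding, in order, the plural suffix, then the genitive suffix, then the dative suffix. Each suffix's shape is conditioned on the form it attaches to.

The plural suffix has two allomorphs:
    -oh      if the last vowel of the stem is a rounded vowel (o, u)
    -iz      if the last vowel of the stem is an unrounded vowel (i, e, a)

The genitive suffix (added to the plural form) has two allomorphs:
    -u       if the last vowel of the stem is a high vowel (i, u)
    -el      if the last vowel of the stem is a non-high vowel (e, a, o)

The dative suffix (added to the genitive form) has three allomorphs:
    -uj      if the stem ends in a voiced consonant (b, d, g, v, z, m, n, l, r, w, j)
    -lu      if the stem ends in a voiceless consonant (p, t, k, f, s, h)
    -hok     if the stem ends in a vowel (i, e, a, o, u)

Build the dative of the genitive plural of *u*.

*u* — last vowel /u/ (a rounded vowel) → -oh → *uoh*.
The plural form *uoh*: last vowel = /o/, a non-high vowel → -el → *uohel*.
Since the final sound of the genitive form *uohel* is /l/ (a voiced consonant), it takes -uj, giving *uoheluj*.

uoheluj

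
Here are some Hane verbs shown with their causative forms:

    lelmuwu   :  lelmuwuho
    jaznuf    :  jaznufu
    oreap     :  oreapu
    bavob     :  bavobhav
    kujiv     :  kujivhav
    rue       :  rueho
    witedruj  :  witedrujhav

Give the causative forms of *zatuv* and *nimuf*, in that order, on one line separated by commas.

zatuvhav, nimufu

Looking at the final sound of each stem: -u when the stem ends in a voiceless consonant (*jaznuf*, *oreap*); -hav when the stem ends in a voiced consonant (*bavob*, *kujiv*, *witedruj*); -ho when the stem ends in a vowel (*lelmuwu*, *rue*).
Since the final sound of *zatuv* is /v/ (a voiced consonant), it takes -hav, giving *zatuvhav*.
*nimuf* — final sound /f/ (a voiceless consonant) → -u → *nimufu*.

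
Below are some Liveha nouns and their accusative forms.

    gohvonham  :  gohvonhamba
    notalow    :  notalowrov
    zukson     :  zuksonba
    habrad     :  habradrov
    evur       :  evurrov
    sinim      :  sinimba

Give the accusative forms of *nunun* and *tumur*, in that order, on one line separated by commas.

nununba, tumurrov

The pattern is nasality of the final consonant: -ba when the stem ends in a nasal (*gohvonham*, *zukson*, *sinim*); -rov when the stem ends in a non-nasal consonant (*notalow*, *habrad*, *evur*).
*nunun*: final consonant = /n/, a nasal → -ba → *nununba*.
Since the final consonant of *tumur* is /r/ (non-nasal), it takes -rov, giving *tumurrov*.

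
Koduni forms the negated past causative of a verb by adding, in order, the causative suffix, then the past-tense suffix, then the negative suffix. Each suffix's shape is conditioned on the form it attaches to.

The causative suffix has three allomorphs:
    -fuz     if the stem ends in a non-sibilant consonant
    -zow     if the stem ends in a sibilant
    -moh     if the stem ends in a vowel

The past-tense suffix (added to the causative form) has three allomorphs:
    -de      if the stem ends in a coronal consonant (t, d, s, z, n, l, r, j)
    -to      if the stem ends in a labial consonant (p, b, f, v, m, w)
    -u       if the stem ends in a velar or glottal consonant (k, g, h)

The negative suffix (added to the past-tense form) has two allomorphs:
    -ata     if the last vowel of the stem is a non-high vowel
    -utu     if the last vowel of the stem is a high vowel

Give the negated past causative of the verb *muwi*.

muwimohuutu

The final sound of *muwi* is /i/, which is a vowel, so the causative suffix is -moh, giving *muwimoh*.
The causative form *muwimoh* — final consonant /h/ (velar/glottal) → -u → *muwimohu*.
The last vowel of the past-tense form *muwimohu* is /u/, which is a high vowel, so the negative suffix is -utu, giving *muwimohuutu*.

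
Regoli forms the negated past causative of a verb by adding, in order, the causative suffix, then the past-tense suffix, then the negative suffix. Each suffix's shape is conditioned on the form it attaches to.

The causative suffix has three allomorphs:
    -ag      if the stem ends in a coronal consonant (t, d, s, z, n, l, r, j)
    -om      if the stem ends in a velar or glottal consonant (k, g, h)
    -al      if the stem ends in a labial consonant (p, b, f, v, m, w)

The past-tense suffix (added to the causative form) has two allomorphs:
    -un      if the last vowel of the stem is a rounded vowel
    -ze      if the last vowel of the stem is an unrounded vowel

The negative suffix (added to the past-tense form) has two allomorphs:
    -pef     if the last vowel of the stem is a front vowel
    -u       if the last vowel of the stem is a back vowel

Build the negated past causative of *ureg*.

The final consonant of *ureg* is /g/, which is velar/glottal, so the causative suffix is -om, giving *uregom*.
The causative form *uregom*: last vowel = /o/, a rounded vowel → -un → *uregomun*.
The past-tense form *uregomun*: last vowel = /u/, a back vowel → -u → *uregomunu*.

uregomunu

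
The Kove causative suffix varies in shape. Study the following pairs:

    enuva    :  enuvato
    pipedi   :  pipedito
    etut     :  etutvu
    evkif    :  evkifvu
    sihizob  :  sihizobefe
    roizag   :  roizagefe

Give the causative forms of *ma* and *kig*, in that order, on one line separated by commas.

mato, kigefe

Looking at the final sound of each stem: -vu when the stem ends in a voiceless consonant (*etut*, *evkif*); -efe when the stem ends in a voiced consonant (*sihizob*, *roizag*); -to when the stem ends in a vowel (*enuva*, *pipedi*).
Since the final sound of *ma* is /a/ (a vowel), it takes -to, giving *mato*.
*kig* — final sound /g/ (a voiced consonant) → -efe → *kigefe*.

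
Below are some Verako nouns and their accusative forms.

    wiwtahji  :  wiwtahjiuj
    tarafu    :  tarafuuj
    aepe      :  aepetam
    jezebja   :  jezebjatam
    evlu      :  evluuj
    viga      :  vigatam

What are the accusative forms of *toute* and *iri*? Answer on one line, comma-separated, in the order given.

toutetam, iriuj

The alternation tracks the last vowel of the stem — -uj when the last vowel of the stem is a high vowel (*wiwtahji*, *tarafu*, *evlu*); -tam when the last vowel of the stem is a non-high vowel (*aepe*, *jezebja*, *viga*).
The last vowel of *toute* is /e/, which is a non-high vowel, so the suffix is -tam, giving *toutetam*.
*iri* — last vowel /i/ (a high vowel) → -uj → *iriuj*.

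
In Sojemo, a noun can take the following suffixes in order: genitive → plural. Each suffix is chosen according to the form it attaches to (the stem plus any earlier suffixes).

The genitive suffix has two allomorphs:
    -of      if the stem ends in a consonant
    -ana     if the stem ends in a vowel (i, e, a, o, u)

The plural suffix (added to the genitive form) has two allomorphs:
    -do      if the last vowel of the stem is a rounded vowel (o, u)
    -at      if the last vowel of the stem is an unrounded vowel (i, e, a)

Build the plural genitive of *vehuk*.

*vehuk* — final sound /k/ (a consonant) → -of → *vehukof*.
The genitive form *vehukof* — last vowel /o/ (a rounded vowel) → -do → *vehukofdo*.

vehukofdo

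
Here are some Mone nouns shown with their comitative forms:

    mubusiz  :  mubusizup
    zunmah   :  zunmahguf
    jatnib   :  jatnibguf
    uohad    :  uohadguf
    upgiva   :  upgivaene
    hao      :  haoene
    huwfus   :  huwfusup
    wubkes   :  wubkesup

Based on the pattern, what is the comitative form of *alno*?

alnoene

The pattern is sibilance of the final sound: -up when the stem ends in a sibilant (*mubusiz*, *huwfus*, *wubkes*); -guf when the stem ends in a non-sibilant consonant (*zunmah*, *jatnib*, *uohad*); -ene when the stem ends in a vowel (*upgiva*, *hao*).
*alno* — final sound /o/ (a vowel) → -ene → *alnoene*.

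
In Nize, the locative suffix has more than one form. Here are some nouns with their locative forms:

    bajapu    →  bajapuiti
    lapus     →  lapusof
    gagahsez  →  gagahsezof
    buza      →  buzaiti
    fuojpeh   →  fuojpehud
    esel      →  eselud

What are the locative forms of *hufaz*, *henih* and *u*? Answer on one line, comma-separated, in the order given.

The pattern is sibilance of the final sound: -of when the stem ends in a sibilant (*lapus*, *gagahsez*); -ud when the stem ends in a non-sibilant consonant (*fuojpeh*, *esel*); -iti when the stem ends in a vowel (*bajapu*, *buza*).
*hufaz* — final sound /z/ (a sibilant) → -of → *hufazof*.
*henih*: final sound = /h/, a non-sibilant consonant → -ud → *henihud*.
The final sound of *u* is /u/, which is a vowel, so the suffix is -iti, giving *uiti*.

hufazof, henihud, uiti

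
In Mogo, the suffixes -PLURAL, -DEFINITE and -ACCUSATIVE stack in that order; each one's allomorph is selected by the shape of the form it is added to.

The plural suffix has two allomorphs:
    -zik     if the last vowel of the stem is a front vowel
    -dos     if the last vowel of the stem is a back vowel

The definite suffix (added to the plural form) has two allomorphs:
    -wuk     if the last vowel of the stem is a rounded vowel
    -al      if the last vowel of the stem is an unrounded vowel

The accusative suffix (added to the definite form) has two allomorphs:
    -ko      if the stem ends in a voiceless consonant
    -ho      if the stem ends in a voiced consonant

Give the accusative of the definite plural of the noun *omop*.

omopdoswukko

Since the last vowel of *omop* is /o/ (a back vowel), it takes -dos, giving *omopdos*.
Since the last vowel of the plural form *omopdos* is /o/ (a rounded vowel), it takes -wuk, giving *omopdoswuk*.
Since the final consonant of the definite form *omopdoswuk* is /k/ (voiceless), it takes -ko, giving *omopdoswukko*.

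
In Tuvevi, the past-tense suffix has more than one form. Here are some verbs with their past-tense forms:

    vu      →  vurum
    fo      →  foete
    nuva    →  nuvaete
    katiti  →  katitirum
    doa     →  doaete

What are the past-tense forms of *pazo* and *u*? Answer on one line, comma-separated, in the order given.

The alternation tracks the last vowel of the stem — -rum when the last vowel of the stem is a high vowel (*vu*, *katiti*); -ete when the last vowel of the stem is a non-high vowel (*fo*, *nuva*, *doa*).
The last vowel of *pazo* is /o/, which is a non-high vowel, so the suffix is -ete, giving *pazoete*.
The last vowel of *u* is /u/, which is a high vowel, so the suffix is -rum, giving *urum*.

pazoete, urum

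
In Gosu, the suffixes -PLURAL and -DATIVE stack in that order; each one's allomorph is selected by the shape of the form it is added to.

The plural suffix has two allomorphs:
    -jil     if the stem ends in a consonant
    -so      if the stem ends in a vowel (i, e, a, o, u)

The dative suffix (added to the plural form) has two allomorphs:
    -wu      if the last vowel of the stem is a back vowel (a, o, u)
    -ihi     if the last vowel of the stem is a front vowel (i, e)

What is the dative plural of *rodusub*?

*rodusub* — final sound /b/ (a consonant) → -jil → *rodusubjil*.
Since the last vowel of the plural form *rodusubjil* is /i/ (a front vowel), it takes -ihi, giving *rodusubjilihi*.

rodusubjilihi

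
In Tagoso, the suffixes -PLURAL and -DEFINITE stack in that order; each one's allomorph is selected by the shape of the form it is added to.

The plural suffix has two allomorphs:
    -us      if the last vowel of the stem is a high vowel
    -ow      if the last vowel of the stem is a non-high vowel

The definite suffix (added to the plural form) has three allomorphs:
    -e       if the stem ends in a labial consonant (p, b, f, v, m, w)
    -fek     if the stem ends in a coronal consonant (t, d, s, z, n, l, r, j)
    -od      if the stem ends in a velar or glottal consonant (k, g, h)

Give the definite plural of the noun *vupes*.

vupesowe

*vupes*: last vowel = /e/, a non-high vowel → -ow → *vupesow*.
Since the final consonant of the plural form *vupesow* is /w/ (labial), it takes -e, giving *vupesowe*.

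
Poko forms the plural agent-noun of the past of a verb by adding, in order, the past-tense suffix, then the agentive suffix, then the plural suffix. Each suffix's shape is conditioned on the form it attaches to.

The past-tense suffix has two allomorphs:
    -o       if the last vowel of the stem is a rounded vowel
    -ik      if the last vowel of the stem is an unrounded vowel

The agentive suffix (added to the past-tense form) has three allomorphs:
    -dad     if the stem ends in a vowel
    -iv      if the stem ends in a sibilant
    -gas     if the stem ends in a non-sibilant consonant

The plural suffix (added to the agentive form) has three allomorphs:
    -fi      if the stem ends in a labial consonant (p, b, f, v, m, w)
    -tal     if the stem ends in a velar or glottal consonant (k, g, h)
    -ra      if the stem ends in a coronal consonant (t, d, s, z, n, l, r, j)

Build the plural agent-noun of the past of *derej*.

Since the last vowel of *derej* is /e/ (an unrounded vowel), it takes -ik, giving *derejik*.
The past-tense form *derejik* — final sound /k/ (a non-sibilant consonant) → -gas → *derejikgas*.
The final consonant of the agentive form *derejikgas* is /s/, which is coronal, so the plural suffix is -ra, giving *derejikgasra*.

derejikgasra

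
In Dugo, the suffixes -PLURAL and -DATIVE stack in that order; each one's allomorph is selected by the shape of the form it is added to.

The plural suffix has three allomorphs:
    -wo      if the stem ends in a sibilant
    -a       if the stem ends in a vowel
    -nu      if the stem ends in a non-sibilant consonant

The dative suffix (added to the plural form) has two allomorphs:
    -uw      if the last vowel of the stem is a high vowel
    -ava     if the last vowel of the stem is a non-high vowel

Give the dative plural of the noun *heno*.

henoaava

*heno* — final sound /o/ (a vowel) → -a → *henoa*.
The last vowel of the plural form *henoa* is /a/, which is a non-high vowel, so the dative suffix is -ava, giving *henoaava*.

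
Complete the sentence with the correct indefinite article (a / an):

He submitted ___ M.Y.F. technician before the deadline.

an

The indefinite article is chosen by the initial *sound* of the following word, not its spelling.
The initialism *M.Y.F.* is read letter by letter; the first letter, M, is pronounced /ɛm/, which begins with a vowel sound.
So the article is *an*: He submitted an M.Y.F. technician before the deadline.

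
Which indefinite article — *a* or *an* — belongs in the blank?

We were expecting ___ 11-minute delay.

The indefinite article is chosen by the initial *sound* of the following word, not its spelling.
The number *11* is spoken "eleven", beginning with /ɪˈlɛvən/ — a vowel sound.
So the article is *an*: We were expecting an 11-minute delay.

an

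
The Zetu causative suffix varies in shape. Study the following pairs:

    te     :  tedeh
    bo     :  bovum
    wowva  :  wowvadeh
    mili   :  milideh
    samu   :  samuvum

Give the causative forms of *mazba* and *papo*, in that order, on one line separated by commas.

The suffix is conditioned by the last vowel: -vum when the last vowel of the stem is a rounded vowel (*bo*, *samu*); -deh when the last vowel of the stem is an unrounded vowel (*te*, *wowva*, *mili*).
Since the last vowel of *mazba* is /a/ (an unrounded vowel), it takes -deh, giving *mazbadeh*.
*papo* — last vowel /o/ (a rounded vowel) → -vum → *papovum*.

mazbadeh, papovum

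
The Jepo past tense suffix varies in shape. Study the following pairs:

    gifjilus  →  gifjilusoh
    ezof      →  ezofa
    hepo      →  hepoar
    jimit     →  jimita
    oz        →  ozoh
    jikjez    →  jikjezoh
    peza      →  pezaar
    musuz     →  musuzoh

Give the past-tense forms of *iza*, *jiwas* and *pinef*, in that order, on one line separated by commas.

The suffix is conditioned by the final sound: -oh when the stem ends in a sibilant (*gifjilus*, *oz*, *jikjez*, *musuz*); -a when the stem ends in a non-sibilant consonant (*ezof*, *jimit*); -ar when the stem ends in a vowel (*hepo*, *peza*).
*iza*: final sound = /a/, a vowel → -ar → *izaar*.
The final sound of *jiwas* is /s/, which is a sibilant, so the suffix is -oh, giving *jiwasoh*.
Since the final sound of *pinef* is /f/ (a non-sibilant consonant), it takes -a, giving *pinefa*.

izaar, jiwasoh, pinefa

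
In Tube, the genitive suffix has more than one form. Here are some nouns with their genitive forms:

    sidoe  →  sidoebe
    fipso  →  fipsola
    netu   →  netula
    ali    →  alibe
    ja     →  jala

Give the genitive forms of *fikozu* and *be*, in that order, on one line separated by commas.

fikozula, bebe

The alternation tracks the last vowel of the stem — -be when the last vowel of the stem is a front vowel (*sidoe*, *ali*); -la when the last vowel of the stem is a back vowel (*fipso*, *netu*, *ja*).
The last vowel of *fikozu* is /u/, which is a back vowel, so the suffix is -la, giving *fikozula*.
*be*: last vowel = /e/, a front vowel → -be → *bebe*.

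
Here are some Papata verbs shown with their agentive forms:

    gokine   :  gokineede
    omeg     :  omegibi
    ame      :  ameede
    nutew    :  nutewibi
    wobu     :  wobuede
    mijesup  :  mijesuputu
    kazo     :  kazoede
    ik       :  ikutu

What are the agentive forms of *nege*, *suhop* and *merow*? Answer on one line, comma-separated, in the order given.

negeede, suhoputu, merowibi

The pattern is voicing of the final sound: -utu when the stem ends in a voiceless consonant (*mijesup*, *ik*); -ibi when the stem ends in a voiced consonant (*omeg*, *nutew*); -ede when the stem ends in a vowel (*gokine*, *ame*, *wobu*, *kazo*).
The final sound of *nege* is /e/, which is a vowel, so the suffix is -ede, giving *negeede*.
*suhop* — final sound /p/ (a voiceless consonant) → -utu → *suhoputu*.
*merow*: final sound = /w/, a voiced consonant → -ibi → *merowibi*.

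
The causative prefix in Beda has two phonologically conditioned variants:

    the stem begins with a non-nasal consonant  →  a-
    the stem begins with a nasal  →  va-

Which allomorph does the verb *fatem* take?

a-

*fatem* — first consonant /f/ (non-nasal) → a-.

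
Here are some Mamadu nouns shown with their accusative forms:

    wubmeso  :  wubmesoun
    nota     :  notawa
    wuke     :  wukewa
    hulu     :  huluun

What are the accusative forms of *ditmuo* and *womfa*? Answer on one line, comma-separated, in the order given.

ditmuoun, womfawa

The suffix is conditioned by the last vowel: -un when the last vowel of the stem is a rounded vowel (*wubmeso*, *hulu*); -wa when the last vowel of the stem is an unrounded vowel (*nota*, *wuke*).
*ditmuo* — last vowel /o/ (a rounded vowel) → -un → *ditmuoun*.
*womfa*: last vowel = /a/, an unrounded vowel → -wa → *womfawa*.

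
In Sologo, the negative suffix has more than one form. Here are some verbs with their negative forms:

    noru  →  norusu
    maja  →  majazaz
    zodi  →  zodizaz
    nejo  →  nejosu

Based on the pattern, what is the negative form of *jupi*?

The pattern is rounding harmony: -su when the last vowel of the stem is a rounded vowel (*noru*, *nejo*); -zaz when the last vowel of the stem is an unrounded vowel (*maja*, *zodi*).
*jupi* — last vowel /i/ (an unrounded vowel) → -zaz → *jupizaz*.

jupizaz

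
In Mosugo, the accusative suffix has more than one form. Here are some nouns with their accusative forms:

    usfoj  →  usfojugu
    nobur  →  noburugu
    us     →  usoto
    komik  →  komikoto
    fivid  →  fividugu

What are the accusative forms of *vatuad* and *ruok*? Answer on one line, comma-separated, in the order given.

The pattern is voicing of the final consonant: -oto when the stem ends in a voiceless consonant (*us*, *komik*); -ugu when the stem ends in a voiced consonant (*usfoj*, *nobur*, *fivid*).
Since the final consonant of *vatuad* is /d/ (voiced), it takes -ugu, giving *vatuadugu*.
*ruok*: final consonant = /k/, voiceless → -oto → *ruokoto*.

vatuadugu, ruokoto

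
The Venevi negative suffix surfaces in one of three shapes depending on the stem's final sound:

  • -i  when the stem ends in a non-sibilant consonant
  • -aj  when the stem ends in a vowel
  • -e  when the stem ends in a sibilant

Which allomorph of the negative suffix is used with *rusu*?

*rusu* — final sound /u/ (a vowel) → -aj.

-aj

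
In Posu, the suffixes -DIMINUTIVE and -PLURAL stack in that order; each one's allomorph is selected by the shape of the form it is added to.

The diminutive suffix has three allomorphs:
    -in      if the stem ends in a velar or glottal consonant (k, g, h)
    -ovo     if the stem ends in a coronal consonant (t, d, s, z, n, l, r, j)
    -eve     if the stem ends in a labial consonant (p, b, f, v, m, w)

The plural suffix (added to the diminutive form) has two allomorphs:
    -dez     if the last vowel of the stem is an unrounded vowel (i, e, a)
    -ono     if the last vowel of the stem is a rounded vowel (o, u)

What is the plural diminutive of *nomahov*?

nomahovevedez

*nomahov* — final consonant /v/ (labial) → -eve → *nomahoveve*.
The last vowel of the diminutive form *nomahoveve* is /e/, which is an unrounded vowel, so the plural suffix is -dez, giving *nomahovevedez*.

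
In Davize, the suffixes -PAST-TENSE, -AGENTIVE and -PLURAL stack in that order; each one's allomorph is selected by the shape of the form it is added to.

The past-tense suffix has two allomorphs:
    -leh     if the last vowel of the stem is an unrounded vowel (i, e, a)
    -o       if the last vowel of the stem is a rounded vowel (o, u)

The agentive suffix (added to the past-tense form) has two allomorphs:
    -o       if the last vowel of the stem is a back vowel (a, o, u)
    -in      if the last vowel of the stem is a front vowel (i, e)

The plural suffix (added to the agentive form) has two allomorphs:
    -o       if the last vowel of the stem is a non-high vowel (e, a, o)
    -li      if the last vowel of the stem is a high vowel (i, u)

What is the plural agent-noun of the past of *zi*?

*zi*: last vowel = /i/, an unrounded vowel → -leh → *zileh*.
The past-tense form *zileh*: last vowel = /e/, a front vowel → -in → *zilehin*.
The agentive form *zilehin*: last vowel = /i/, a high vowel → -li → *zilehinli*.

zilehinli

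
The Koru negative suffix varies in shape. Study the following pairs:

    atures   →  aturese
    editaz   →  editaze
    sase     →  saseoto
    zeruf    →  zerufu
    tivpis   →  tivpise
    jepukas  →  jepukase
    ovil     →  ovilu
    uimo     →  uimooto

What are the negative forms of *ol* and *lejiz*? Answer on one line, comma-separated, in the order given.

olu, lejize

Looking at the final sound of each stem: -e when the stem ends in a sibilant (*atures*, *editaz*, *tivpis*, *jepukas*); -u when the stem ends in a non-sibilant consonant (*zeruf*, *ovil*); -oto when the stem ends in a vowel (*sase*, *uimo*).
The final sound of *ol* is /l/, which is a non-sibilant consonant, so the suffix is -u, giving *olu*.
*lejiz*: final sound = /z/, a sibilant → -e → *lejize*.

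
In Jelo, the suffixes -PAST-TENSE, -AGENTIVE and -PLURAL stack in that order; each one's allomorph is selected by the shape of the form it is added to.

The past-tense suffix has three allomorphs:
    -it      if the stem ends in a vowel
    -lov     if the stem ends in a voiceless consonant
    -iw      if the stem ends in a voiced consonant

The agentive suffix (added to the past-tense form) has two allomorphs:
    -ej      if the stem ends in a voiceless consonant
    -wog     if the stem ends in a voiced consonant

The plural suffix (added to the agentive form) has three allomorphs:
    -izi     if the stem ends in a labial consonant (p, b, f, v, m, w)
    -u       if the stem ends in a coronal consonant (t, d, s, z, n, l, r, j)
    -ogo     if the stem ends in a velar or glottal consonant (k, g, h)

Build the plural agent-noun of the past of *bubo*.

buboiteju

The final sound of *bubo* is /o/, which is a vowel, so the past-tense suffix is -it, giving *buboit*.
Since the final consonant of the past-tense form *buboit* is /t/ (voiceless), it takes -ej, giving *buboitej*.
The final consonant of the agentive form *buboitej* is /j/, which is coronal, so the plural suffix is -u, giving *buboiteju*.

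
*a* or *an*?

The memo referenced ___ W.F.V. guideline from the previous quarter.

The indefinite article is chosen by the initial *sound* of the following word, not its spelling.
The initialism *W.F.V.* is read letter by letter; the first letter, W, is pronounced /ˈdʌbəl.juː/, which begins with a consonant sound.
So the article is *a*: The memo referenced a W.F.V. guideline from the previous quarter.

a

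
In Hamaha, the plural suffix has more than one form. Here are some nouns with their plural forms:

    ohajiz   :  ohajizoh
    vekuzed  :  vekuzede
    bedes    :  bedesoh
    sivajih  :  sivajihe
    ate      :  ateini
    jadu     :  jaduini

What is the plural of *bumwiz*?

bumwizoh

The pattern is sibilance of the final sound: -oh when the stem ends in a sibilant (*ohajiz*, *bedes*); -e when the stem ends in a non-sibilant consonant (*vekuzed*, *sivajih*); -ini when the stem ends in a vowel (*ate*, *jadu*).
The final sound of *bumwiz* is /z/, which is a sibilant, so the suffix is -oh, giving *bumwizoh*.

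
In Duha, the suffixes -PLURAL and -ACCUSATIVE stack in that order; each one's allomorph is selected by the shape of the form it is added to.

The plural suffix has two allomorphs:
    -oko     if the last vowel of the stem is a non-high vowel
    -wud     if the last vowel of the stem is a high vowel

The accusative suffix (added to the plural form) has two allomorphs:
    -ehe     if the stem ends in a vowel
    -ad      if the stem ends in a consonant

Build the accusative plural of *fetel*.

fetelokoehe

Since the last vowel of *fetel* is /e/ (a non-high vowel), it takes -oko, giving *feteloko*.
The plural form *feteloko* — final sound /o/ (a vowel) → -ehe → *fetelokoehe*.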